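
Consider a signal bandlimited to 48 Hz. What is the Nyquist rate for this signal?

96 Hz

Nyquist rate = 2 × 48 Hz = 96 Hz.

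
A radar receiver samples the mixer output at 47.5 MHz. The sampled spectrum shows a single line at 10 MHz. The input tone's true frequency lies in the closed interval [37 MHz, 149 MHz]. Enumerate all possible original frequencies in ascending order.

Frequencies that alias to 10 MHz are k·fs ± 10 MHz for integer k ≥ 0.
k=0: 10 MHz.
k=1: 37.5 MHz, 57.5 MHz.
k=2: 85 MHz, 105 MHz.
k=3: 132.5 MHz, 152.5 MHz.
k=4: 180 MHz, 200 MHz.
Within [37 MHz, 149 MHz]: 37.5 MHz, 57.5 MHz, 85 MHz, 105 MHz, 132.5 MHz.

37.5 MHz, 57.5 MHz, 85 MHz, 105 MHz, 132.5 MHz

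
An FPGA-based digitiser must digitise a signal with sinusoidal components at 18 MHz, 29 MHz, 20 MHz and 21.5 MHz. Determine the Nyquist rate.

Highest-frequency component: 29 MHz.
Nyquist rate = 2 × 29 MHz = 58 MHz.

58 MHz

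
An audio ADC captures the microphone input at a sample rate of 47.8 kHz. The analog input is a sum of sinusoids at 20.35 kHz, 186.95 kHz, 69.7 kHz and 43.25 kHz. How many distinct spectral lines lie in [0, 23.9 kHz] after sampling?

4

fs/2 = 23.9 kHz.
20.35 kHz ≤ fs/2 = 23.9 kHz, passes unchanged.
186.95 kHz mod fs = 43.55 kHz.
43.55 kHz > fs/2 = 23.9 kHz, folds to fs − 43.55 kHz = 4.25 kHz.
69.7 kHz mod fs = 21.9 kHz.
21.9 kHz ≤ fs/2 = 23.9 kHz, appears at 21.9 kHz.
43.25 kHz > fs/2 = 23.9 kHz, folds to fs − 43.25 kHz = 4.55 kHz.
Distinct values: {4.25 kHz, 4.55 kHz, 20.35 kHz, 21.9 kHz} → 4.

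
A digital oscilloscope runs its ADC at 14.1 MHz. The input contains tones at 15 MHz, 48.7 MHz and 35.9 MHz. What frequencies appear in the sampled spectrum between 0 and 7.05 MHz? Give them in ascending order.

fs/2 = 7.05 MHz.
15 MHz mod fs = 0.9 MHz.
0.9 MHz ≤ fs/2 = 7.05 MHz, appears at 0.9 MHz.
48.7 MHz mod fs = 6.4 MHz.
6.4 MHz ≤ fs/2 = 7.05 MHz, appears at 6.4 MHz.
35.9 MHz mod fs = 7.7 MHz.
7.7 MHz > fs/2 = 7.05 MHz, folds to fs − 7.7 MHz = 6.4 MHz.
Distinct values: {0.9 MHz, 6.4 MHz}.

0.9 MHz, 6.4 MHz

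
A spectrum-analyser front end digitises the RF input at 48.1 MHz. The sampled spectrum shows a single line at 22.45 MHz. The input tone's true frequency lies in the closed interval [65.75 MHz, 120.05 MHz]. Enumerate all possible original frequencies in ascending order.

70.55 MHz, 73.75 MHz, 118.65 MHz

Frequencies that alias to 22.45 MHz are k·fs ± 22.45 MHz for integer k ≥ 0.
k=0: 22.45 MHz.
k=1: 25.65 MHz, 70.55 MHz.
k=2: 73.75 MHz, 118.65 MHz.
k=3: 121.85 MHz, 166.75 MHz.
Within [65.75 MHz, 120.05 MHz]: 70.55 MHz, 73.75 MHz, 118.65 MHz.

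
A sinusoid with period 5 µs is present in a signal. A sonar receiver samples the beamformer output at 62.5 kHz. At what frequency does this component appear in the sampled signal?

12.5 kHz

T = 5 µs → f = 1/T = 200 kHz.
200 kHz mod fs = 12.5 kHz.
12.5 kHz ≤ fs/2 = 31.25 kHz, appears at 12.5 kHz.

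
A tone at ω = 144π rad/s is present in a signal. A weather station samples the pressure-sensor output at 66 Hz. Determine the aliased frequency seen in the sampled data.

ω = 144π rad/s → f = ω/(2π) = 72 Hz.
72 Hz mod fs = 6 Hz.
6 Hz ≤ fs/2 = 33 Hz, appears at 6 Hz.

6 Hz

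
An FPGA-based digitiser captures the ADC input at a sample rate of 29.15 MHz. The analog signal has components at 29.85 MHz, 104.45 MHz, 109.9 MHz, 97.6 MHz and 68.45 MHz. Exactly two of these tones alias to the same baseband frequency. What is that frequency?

fs/2 = 14.575 MHz.
29.85 MHz mod fs = 0.7 MHz.
0.7 MHz ≤ fs/2 = 14.575 MHz, appears at 0.7 MHz.
104.45 MHz mod fs = 17 MHz.
17 MHz > fs/2 = 14.575 MHz, folds to fs − 17 MHz = 12.15 MHz.
109.9 MHz mod fs = 22.45 MHz.
22.45 MHz > fs/2 = 14.575 MHz, folds to fs − 22.45 MHz = 6.7 MHz.
97.6 MHz mod fs = 10.15 MHz.
10.15 MHz ≤ fs/2 = 14.575 MHz, appears at 10.15 MHz.
68.45 MHz mod fs = 10.15 MHz.
10.15 MHz ≤ fs/2 = 14.575 MHz, appears at 10.15 MHz.
68.45 MHz and 97.6 MHz both map to 10.15 MHz.

10.15 MHz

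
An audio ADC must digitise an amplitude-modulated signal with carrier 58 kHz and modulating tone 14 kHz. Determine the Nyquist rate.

144 kHz

AM sidebands sit at fc ± fm = 44 kHz and 72 kHz.
Highest-frequency component: 72 kHz.
Nyquist rate = 2 × 72 kHz = 144 kHz.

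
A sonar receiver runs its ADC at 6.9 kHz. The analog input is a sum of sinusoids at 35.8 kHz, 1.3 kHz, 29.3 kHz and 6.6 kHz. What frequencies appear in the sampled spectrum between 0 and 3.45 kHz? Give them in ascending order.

0.3 kHz, 1.3 kHz, 1.7 kHz

fs/2 = 3.45 kHz.
35.8 kHz mod fs = 1.3 kHz.
1.3 kHz ≤ fs/2 = 3.45 kHz, appears at 1.3 kHz.
1.3 kHz ≤ fs/2 = 3.45 kHz, passes unchanged.
29.3 kHz mod fs = 1.7 kHz.
1.7 kHz ≤ fs/2 = 3.45 kHz, appears at 1.7 kHz.
6.6 kHz > fs/2 = 3.45 kHz, folds to fs − 6.6 kHz = 0.3 kHz.
Distinct values: {0.3 kHz, 1.3 kHz, 1.7 kHz}.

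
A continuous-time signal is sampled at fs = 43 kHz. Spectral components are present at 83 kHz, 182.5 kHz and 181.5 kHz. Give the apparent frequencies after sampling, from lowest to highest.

3 kHz, 9.5 kHz, 10.5 kHz

fs/2 = 21.5 kHz.
83 kHz mod fs = 40 kHz.
40 kHz > fs/2 = 21.5 kHz, folds to fs − 40 kHz = 3 kHz.
182.5 kHz mod fs = 10.5 kHz.
10.5 kHz ≤ fs/2 = 21.5 kHz, appears at 10.5 kHz.
181.5 kHz mod fs = 9.5 kHz.
9.5 kHz ≤ fs/2 = 21.5 kHz, appears at 9.5 kHz.
Distinct values: {3 kHz, 9.5 kHz, 10.5 kHz}.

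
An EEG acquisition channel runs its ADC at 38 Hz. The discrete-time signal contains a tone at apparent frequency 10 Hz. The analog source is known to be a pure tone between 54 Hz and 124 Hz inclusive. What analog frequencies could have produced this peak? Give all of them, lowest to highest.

Frequencies that alias to 10 Hz are k·fs ± 10 Hz for integer k ≥ 0.
k=0: 10 Hz.
k=1: 28 Hz, 48 Hz.
k=2: 66 Hz, 86 Hz.
k=3: 104 Hz, 124 Hz.
k=4: 142 Hz, 162 Hz.
Within [54 Hz, 124 Hz]: 66 Hz, 86 Hz, 104 Hz, 124 Hz.

66 Hz, 86 Hz, 104 Hz, 124 Hz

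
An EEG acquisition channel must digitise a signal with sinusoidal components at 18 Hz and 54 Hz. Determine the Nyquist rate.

Highest-frequency component: 54 Hz.
Nyquist rate = 2 × 54 Hz = 108 Hz.

108 Hz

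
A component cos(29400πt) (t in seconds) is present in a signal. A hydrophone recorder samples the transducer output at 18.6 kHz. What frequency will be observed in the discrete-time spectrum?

3.9 kHz

ω = 29400π rad/s → f = ω/(2π) = 14700 Hz = 14.7 kHz.
14.7 kHz > fs/2 = 9.3 kHz, folds to fs − 14.7 kHz = 3.9 kHz.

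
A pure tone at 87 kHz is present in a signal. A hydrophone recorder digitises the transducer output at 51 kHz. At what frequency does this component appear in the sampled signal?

87 kHz mod fs = 36 kHz.
36 kHz > fs/2 = 25.5 kHz, folds to fs − 36 kHz = 15 kHz.

15 kHz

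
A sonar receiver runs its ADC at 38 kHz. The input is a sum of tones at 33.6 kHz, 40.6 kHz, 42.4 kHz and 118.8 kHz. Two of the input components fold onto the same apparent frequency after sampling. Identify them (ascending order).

fs/2 = 19 kHz.
33.6 kHz > fs/2 = 19 kHz, folds to fs − 33.6 kHz = 4.4 kHz.
40.6 kHz mod fs = 2.6 kHz.
2.6 kHz ≤ fs/2 = 19 kHz, appears at 2.6 kHz.
42.4 kHz mod fs = 4.4 kHz.
4.4 kHz ≤ fs/2 = 19 kHz, appears at 4.4 kHz.
118.8 kHz mod fs = 4.8 kHz.
4.8 kHz ≤ fs/2 = 19 kHz, appears at 4.8 kHz.
33.6 kHz and 42.4 kHz both map to 4.4 kHz.

33.6 kHz, 42.4 kHz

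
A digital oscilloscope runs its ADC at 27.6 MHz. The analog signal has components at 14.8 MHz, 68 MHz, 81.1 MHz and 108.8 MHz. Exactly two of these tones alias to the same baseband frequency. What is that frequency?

fs/2 = 13.8 MHz.
14.8 MHz > fs/2 = 13.8 MHz, folds to fs − 14.8 MHz = 12.8 MHz.
68 MHz mod fs = 12.8 MHz.
12.8 MHz ≤ fs/2 = 13.8 MHz, appears at 12.8 MHz.
81.1 MHz mod fs = 25.9 MHz.
25.9 MHz > fs/2 = 13.8 MHz, folds to fs − 25.9 MHz = 1.7 MHz.
108.8 MHz mod fs = 26 MHz.
26 MHz > fs/2 = 13.8 MHz, folds to fs − 26 MHz = 1.6 MHz.
14.8 MHz and 68 MHz both map to 12.8 MHz.

12.8 MHz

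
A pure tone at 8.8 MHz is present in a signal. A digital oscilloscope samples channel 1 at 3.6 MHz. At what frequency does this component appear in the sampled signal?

8.8 MHz mod fs = 1.6 MHz.
1.6 MHz ≤ fs/2 = 1.8 MHz, appears at 1.6 MHz.

1.6 MHz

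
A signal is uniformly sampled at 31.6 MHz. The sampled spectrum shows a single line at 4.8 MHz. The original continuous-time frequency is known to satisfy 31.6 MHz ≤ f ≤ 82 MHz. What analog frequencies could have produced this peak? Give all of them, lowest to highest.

36.4 MHz, 58.4 MHz, 68 MHz

Frequencies that alias to 4.8 MHz are k·fs ± 4.8 MHz for integer k ≥ 0.
k=0: 4.8 MHz.
k=1: 26.8 MHz, 36.4 MHz.
k=2: 58.4 MHz, 68 MHz.
k=3: 90 MHz, 99.6 MHz.
Within [31.6 MHz, 82 MHz]: 36.4 MHz, 58.4 MHz, 68 MHz.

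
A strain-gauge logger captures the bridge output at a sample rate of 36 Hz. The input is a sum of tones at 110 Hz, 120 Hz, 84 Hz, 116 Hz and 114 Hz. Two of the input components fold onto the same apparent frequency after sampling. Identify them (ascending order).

84 Hz, 120 Hz

fs/2 = 18 Hz.
110 Hz mod fs = 2 Hz.
2 Hz ≤ fs/2 = 18 Hz, appears at 2 Hz.
120 Hz mod fs = 12 Hz.
12 Hz ≤ fs/2 = 18 Hz, appears at 12 Hz.
84 Hz mod fs = 12 Hz.
12 Hz ≤ fs/2 = 18 Hz, appears at 12 Hz.
116 Hz mod fs = 8 Hz.
8 Hz ≤ fs/2 = 18 Hz, appears at 8 Hz.
114 Hz mod fs = 6 Hz.
6 Hz ≤ fs/2 = 18 Hz, appears at 6 Hz.
84 Hz and 120 Hz both map to 12 Hz.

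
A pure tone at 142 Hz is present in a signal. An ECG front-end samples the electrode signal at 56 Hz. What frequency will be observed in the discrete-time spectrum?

26 Hz

142 Hz mod fs = 30 Hz.
30 Hz > fs/2 = 28 Hz, folds to fs − 30 Hz = 26 Hz.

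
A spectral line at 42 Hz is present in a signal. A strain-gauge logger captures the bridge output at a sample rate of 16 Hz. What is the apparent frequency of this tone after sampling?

42 Hz mod fs = 10 Hz.
10 Hz > fs/2 = 8 Hz, folds to fs − 10 Hz = 6 Hz.

6 Hz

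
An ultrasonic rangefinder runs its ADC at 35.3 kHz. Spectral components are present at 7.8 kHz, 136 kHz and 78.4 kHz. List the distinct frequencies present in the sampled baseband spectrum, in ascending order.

fs/2 = 17.65 kHz.
7.8 kHz ≤ fs/2 = 17.65 kHz, passes unchanged.
136 kHz mod fs = 30.1 kHz.
30.1 kHz > fs/2 = 17.65 kHz, folds to fs − 30.1 kHz = 5.2 kHz.
78.4 kHz mod fs = 7.8 kHz.
7.8 kHz ≤ fs/2 = 17.65 kHz, appears at 7.8 kHz.
Distinct values: {5.2 kHz, 7.8 kHz}.

5.2 kHz, 7.8 kHz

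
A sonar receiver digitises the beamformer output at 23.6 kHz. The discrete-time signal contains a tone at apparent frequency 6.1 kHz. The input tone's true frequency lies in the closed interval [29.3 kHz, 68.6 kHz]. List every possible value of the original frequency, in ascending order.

29.7 kHz, 41.1 kHz, 53.3 kHz, 64.7 kHz

Frequencies that alias to 6.1 kHz are k·fs ± 6.1 kHz for integer k ≥ 0.
k=0: 6.1 kHz.
k=1: 17.5 kHz, 29.7 kHz.
k=2: 41.1 kHz, 53.3 kHz.
k=3: 64.7 kHz, 76.9 kHz.
k=4: 88.3 kHz, 100.5 kHz.
Within [29.3 kHz, 68.6 kHz]: 29.7 kHz, 41.1 kHz, 53.3 kHz, 64.7 kHz.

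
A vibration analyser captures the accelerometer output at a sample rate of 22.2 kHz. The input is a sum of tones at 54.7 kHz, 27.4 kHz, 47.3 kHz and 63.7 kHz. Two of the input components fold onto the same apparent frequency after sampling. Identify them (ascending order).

47.3 kHz, 63.7 kHz

fs/2 = 11.1 kHz.
54.7 kHz mod fs = 10.3 kHz.
10.3 kHz ≤ fs/2 = 11.1 kHz, appears at 10.3 kHz.
27.4 kHz mod fs = 5.2 kHz.
5.2 kHz ≤ fs/2 = 11.1 kHz, appears at 5.2 kHz.
47.3 kHz mod fs = 2.9 kHz.
2.9 kHz ≤ fs/2 = 11.1 kHz, appears at 2.9 kHz.
63.7 kHz mod fs = 19.3 kHz.
19.3 kHz > fs/2 = 11.1 kHz, folds to fs − 19.3 kHz = 2.9 kHz.
47.3 kHz and 63.7 kHz both map to 2.9 kHz.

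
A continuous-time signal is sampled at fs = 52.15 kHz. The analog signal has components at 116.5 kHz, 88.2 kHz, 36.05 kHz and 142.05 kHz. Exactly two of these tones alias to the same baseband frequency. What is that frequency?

fs/2 = 26.075 kHz.
116.5 kHz mod fs = 12.2 kHz.
12.2 kHz ≤ fs/2 = 26.075 kHz, appears at 12.2 kHz.
88.2 kHz mod fs = 36.05 kHz.
36.05 kHz > fs/2 = 26.075 kHz, folds to fs − 36.05 kHz = 16.1 kHz.
36.05 kHz > fs/2 = 26.075 kHz, folds to fs − 36.05 kHz = 16.1 kHz.
142.05 kHz mod fs = 37.75 kHz.
37.75 kHz > fs/2 = 26.075 kHz, folds to fs − 37.75 kHz = 14.4 kHz.
36.05 kHz and 88.2 kHz both map to 16.1 kHz.

16.1 kHz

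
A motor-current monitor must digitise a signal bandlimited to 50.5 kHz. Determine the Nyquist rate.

Nyquist rate = 2 × 50.5 kHz = 101 kHz.

101 kHz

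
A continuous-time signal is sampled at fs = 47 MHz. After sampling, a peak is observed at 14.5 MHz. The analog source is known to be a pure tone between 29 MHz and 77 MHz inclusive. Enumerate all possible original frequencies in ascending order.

32.5 MHz, 61.5 MHz

Frequencies that alias to 14.5 MHz are k·fs ± 14.5 MHz for integer k ≥ 0.
k=0: 14.5 MHz.
k=1: 32.5 MHz, 61.5 MHz.
k=2: 79.5 MHz, 108.5 MHz.
Within [29 MHz, 77 MHz]: 32.5 MHz, 61.5 MHz.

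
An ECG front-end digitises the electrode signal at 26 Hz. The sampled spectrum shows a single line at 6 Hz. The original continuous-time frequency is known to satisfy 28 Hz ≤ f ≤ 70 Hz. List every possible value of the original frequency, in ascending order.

Frequencies that alias to 6 Hz are k·fs ± 6 Hz for integer k ≥ 0.
k=0: 6 Hz.
k=1: 20 Hz, 32 Hz.
k=2: 46 Hz, 58 Hz.
k=3: 72 Hz, 84 Hz.
Within [28 Hz, 70 Hz]: 32 Hz, 46 Hz, 58 Hz.

32 Hz, 46 Hz, 58 Hz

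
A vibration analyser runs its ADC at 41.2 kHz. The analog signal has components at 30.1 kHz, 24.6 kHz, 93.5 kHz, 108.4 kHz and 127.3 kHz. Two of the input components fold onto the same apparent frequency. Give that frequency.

11.1 kHz

fs/2 = 20.6 kHz.
30.1 kHz > fs/2 = 20.6 kHz, folds to fs − 30.1 kHz = 11.1 kHz.
24.6 kHz > fs/2 = 20.6 kHz, folds to fs − 24.6 kHz = 16.6 kHz.
93.5 kHz mod fs = 11.1 kHz.
11.1 kHz ≤ fs/2 = 20.6 kHz, appears at 11.1 kHz.
108.4 kHz mod fs = 26 kHz.
26 kHz > fs/2 = 20.6 kHz, folds to fs − 26 kHz = 15.2 kHz.
127.3 kHz mod fs = 3.7 kHz.
3.7 kHz ≤ fs/2 = 20.6 kHz, appears at 3.7 kHz.
30.1 kHz and 93.5 kHz both map to 11.1 kHz.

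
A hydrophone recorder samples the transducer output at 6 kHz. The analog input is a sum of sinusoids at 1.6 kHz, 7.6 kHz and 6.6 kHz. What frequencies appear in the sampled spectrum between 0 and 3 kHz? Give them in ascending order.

fs/2 = 3 kHz.
1.6 kHz ≤ fs/2 = 3 kHz, passes unchanged.
7.6 kHz mod fs = 1.6 kHz.
1.6 kHz ≤ fs/2 = 3 kHz, appears at 1.6 kHz.
6.6 kHz mod fs = 0.6 kHz.
0.6 kHz ≤ fs/2 = 3 kHz, appears at 0.6 kHz.
Distinct values: {0.6 kHz, 1.6 kHz}.

0.6 kHz, 1.6 kHz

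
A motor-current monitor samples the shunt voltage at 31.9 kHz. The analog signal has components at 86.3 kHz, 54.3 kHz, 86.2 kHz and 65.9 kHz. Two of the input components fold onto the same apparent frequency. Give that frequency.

fs/2 = 15.95 kHz.
86.3 kHz mod fs = 22.5 kHz.
22.5 kHz > fs/2 = 15.95 kHz, folds to fs − 22.5 kHz = 9.4 kHz.
54.3 kHz mod fs = 22.4 kHz.
22.4 kHz > fs/2 = 15.95 kHz, folds to fs − 22.4 kHz = 9.5 kHz.
86.2 kHz mod fs = 22.4 kHz.
22.4 kHz > fs/2 = 15.95 kHz, folds to fs − 22.4 kHz = 9.5 kHz.
65.9 kHz mod fs = 2.1 kHz.
2.1 kHz ≤ fs/2 = 15.95 kHz, appears at 2.1 kHz.
54.3 kHz and 86.2 kHz both map to 9.5 kHz.

9.5 kHz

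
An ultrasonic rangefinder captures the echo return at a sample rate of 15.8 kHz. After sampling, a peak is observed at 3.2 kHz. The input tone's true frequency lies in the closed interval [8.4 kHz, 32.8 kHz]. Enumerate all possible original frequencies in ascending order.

Frequencies that alias to 3.2 kHz are k·fs ± 3.2 kHz for integer k ≥ 0.
k=0: 3.2 kHz.
k=1: 12.6 kHz, 19 kHz.
k=2: 28.4 kHz, 34.8 kHz.
k=3: 44.2 kHz, 50.6 kHz.
Within [8.4 kHz, 32.8 kHz]: 12.6 kHz, 19 kHz, 28.4 kHz.

12.6 kHz, 19 kHz, 28.4 kHz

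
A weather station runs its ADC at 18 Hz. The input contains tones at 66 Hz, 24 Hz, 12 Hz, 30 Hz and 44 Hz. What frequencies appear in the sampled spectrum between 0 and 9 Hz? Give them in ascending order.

fs/2 = 9 Hz.
66 Hz mod fs = 12 Hz.
12 Hz > fs/2 = 9 Hz, folds to fs − 12 Hz = 6 Hz.
24 Hz mod fs = 6 Hz.
6 Hz ≤ fs/2 = 9 Hz, appears at 6 Hz.
12 Hz > fs/2 = 9 Hz, folds to fs − 12 Hz = 6 Hz.
30 Hz mod fs = 12 Hz.
12 Hz > fs/2 = 9 Hz, folds to fs − 12 Hz = 6 Hz.
44 Hz mod fs = 8 Hz.
8 Hz ≤ fs/2 = 9 Hz, appears at 8 Hz.
Distinct values: {6 Hz, 8 Hz}.

6 Hz, 8 Hz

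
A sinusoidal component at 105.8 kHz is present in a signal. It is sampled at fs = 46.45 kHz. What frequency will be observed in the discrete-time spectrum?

12.9 kHz

105.8 kHz mod fs = 12.9 kHz.
12.9 kHz ≤ fs/2 = 23.225 kHz, appears at 12.9 kHz.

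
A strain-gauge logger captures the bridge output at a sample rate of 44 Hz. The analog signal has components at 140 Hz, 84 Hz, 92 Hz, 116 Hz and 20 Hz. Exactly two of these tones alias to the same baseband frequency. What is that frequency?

fs/2 = 22 Hz.
140 Hz mod fs = 8 Hz.
8 Hz ≤ fs/2 = 22 Hz, appears at 8 Hz.
84 Hz mod fs = 40 Hz.
40 Hz > fs/2 = 22 Hz, folds to fs − 40 Hz = 4 Hz.
92 Hz mod fs = 4 Hz.
4 Hz ≤ fs/2 = 22 Hz, appears at 4 Hz.
116 Hz mod fs = 28 Hz.
28 Hz > fs/2 = 22 Hz, folds to fs − 28 Hz = 16 Hz.
20 Hz ≤ fs/2 = 22 Hz, passes unchanged.
84 Hz and 92 Hz both map to 4 Hz.

4 Hz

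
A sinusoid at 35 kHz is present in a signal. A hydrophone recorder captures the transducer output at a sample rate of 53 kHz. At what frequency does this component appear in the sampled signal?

18 kHz

35 kHz > fs/2 = 26.5 kHz, folds to fs − 35 kHz = 18 kHz.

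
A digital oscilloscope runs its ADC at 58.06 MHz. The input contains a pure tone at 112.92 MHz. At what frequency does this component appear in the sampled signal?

112.92 MHz mod fs = 54.86 MHz.
54.86 MHz > fs/2 = 29.03 MHz, folds to fs − 54.86 MHz = 3.2 MHz.

3.2 MHz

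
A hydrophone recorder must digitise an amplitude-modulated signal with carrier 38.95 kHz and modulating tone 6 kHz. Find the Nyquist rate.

AM sidebands sit at fc ± fm = 32.95 kHz and 44.95 kHz.
Highest-frequency component: 44.95 kHz.
Nyquist rate = 2 × 44.95 kHz = 89.9 kHz.

89.9 kHz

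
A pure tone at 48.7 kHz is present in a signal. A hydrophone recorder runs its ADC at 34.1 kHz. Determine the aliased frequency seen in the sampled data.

14.6 kHz

48.7 kHz mod fs = 14.6 kHz.
14.6 kHz ≤ fs/2 = 17.05 kHz, appears at 14.6 kHz.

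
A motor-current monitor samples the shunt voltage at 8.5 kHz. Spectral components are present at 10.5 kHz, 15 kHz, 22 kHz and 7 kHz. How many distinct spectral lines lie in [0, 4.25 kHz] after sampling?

3

fs/2 = 4.25 kHz.
10.5 kHz mod fs = 2 kHz.
2 kHz ≤ fs/2 = 4.25 kHz, appears at 2 kHz.
15 kHz mod fs = 6.5 kHz.
6.5 kHz > fs/2 = 4.25 kHz, folds to fs − 6.5 kHz = 2 kHz.
22 kHz mod fs = 5 kHz.
5 kHz > fs/2 = 4.25 kHz, folds to fs − 5 kHz = 3.5 kHz.
7 kHz > fs/2 = 4.25 kHz, folds to fs − 7 kHz = 1.5 kHz.
Distinct values: {1.5 kHz, 2 kHz, 3.5 kHz} → 3.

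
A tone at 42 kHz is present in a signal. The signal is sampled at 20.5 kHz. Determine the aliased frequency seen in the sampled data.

1 kHz

42 kHz mod fs = 1 kHz.
1 kHz ≤ fs/2 = 10.25 kHz, appears at 1 kHz.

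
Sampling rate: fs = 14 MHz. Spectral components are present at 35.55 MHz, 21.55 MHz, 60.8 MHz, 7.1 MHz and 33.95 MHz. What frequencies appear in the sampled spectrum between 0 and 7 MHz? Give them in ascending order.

4.8 MHz, 5.95 MHz, 6.45 MHz, 6.9 MHz

fs/2 = 7 MHz.
35.55 MHz mod fs = 7.55 MHz.
7.55 MHz > fs/2 = 7 MHz, folds to fs − 7.55 MHz = 6.45 MHz.
21.55 MHz mod fs = 7.55 MHz.
7.55 MHz > fs/2 = 7 MHz, folds to fs − 7.55 MHz = 6.45 MHz.
60.8 MHz mod fs = 4.8 MHz.
4.8 MHz ≤ fs/2 = 7 MHz, appears at 4.8 MHz.
7.1 MHz > fs/2 = 7 MHz, folds to fs − 7.1 MHz = 6.9 MHz.
33.95 MHz mod fs = 5.95 MHz.
5.95 MHz ≤ fs/2 = 7 MHz, appears at 5.95 MHz.
Distinct values: {4.8 MHz, 5.95 MHz, 6.45 MHz, 6.9 MHz}.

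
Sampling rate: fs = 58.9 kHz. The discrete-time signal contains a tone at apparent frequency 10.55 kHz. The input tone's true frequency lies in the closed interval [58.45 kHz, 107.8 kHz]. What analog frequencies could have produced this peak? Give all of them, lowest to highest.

69.45 kHz, 107.25 kHz

Frequencies that alias to 10.55 kHz are k·fs ± 10.55 kHz for integer k ≥ 0.
k=0: 10.55 kHz.
k=1: 48.35 kHz, 69.45 kHz.
k=2: 107.25 kHz, 128.35 kHz.
k=3: 166.15 kHz, 187.25 kHz.
Within [58.45 kHz, 107.8 kHz]: 69.45 kHz, 107.25 kHz.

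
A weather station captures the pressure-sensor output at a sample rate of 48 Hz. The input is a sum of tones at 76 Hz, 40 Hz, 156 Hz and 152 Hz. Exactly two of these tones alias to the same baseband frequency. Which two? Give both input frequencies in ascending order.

fs/2 = 24 Hz.
76 Hz mod fs = 28 Hz.
28 Hz > fs/2 = 24 Hz, folds to fs − 28 Hz = 20 Hz.
40 Hz > fs/2 = 24 Hz, folds to fs − 40 Hz = 8 Hz.
156 Hz mod fs = 12 Hz.
12 Hz ≤ fs/2 = 24 Hz, appears at 12 Hz.
152 Hz mod fs = 8 Hz.
8 Hz ≤ fs/2 = 24 Hz, appears at 8 Hz.
40 Hz and 152 Hz both map to 8 Hz.

40 Hz, 152 Hz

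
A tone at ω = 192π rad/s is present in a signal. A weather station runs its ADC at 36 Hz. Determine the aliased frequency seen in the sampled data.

12 Hz

ω = 192π rad/s → f = ω/(2π) = 96 Hz.
96 Hz mod fs = 24 Hz.
24 Hz > fs/2 = 18 Hz, folds to fs − 24 Hz = 12 Hz.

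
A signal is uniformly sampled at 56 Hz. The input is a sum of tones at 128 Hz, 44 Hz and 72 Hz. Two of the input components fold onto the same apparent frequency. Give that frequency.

16 Hz

fs/2 = 28 Hz.
128 Hz mod fs = 16 Hz.
16 Hz ≤ fs/2 = 28 Hz, appears at 16 Hz.
44 Hz > fs/2 = 28 Hz, folds to fs − 44 Hz = 12 Hz.
72 Hz mod fs = 16 Hz.
16 Hz ≤ fs/2 = 28 Hz, appears at 16 Hz.
72 Hz and 128 Hz both map to 16 Hz.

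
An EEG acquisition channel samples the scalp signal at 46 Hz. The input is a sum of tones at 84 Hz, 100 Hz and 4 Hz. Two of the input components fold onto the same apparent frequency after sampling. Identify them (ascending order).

84 Hz, 100 Hz

fs/2 = 23 Hz.
84 Hz mod fs = 38 Hz.
38 Hz > fs/2 = 23 Hz, folds to fs − 38 Hz = 8 Hz.
100 Hz mod fs = 8 Hz.
8 Hz ≤ fs/2 = 23 Hz, appears at 8 Hz.
4 Hz ≤ fs/2 = 23 Hz, passes unchanged.
84 Hz and 100 Hz both map to 8 Hz.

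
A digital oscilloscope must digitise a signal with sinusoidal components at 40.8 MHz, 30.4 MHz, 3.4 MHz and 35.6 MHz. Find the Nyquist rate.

81.6 MHz

Highest-frequency component: 40.8 MHz.
Nyquist rate = 2 × 40.8 MHz = 81.6 MHz.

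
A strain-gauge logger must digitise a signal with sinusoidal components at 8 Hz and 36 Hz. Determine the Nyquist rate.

72 Hz

Highest-frequency component: 36 Hz.
Nyquist rate = 2 × 36 Hz = 72 Hz.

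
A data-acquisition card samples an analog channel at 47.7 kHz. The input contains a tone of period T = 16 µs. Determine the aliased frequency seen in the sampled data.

14.8 kHz

T = 16 µs → f = 1/T = 62.5 kHz.
62.5 kHz mod fs = 14.8 kHz.
14.8 kHz ≤ fs/2 = 23.85 kHz, appears at 14.8 kHz.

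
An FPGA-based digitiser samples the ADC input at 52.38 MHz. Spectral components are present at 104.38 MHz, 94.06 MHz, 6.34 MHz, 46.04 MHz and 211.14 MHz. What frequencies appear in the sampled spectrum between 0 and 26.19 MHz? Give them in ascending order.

fs/2 = 26.19 MHz.
104.38 MHz mod fs = 52 MHz.
52 MHz > fs/2 = 26.19 MHz, folds to fs − 52 MHz = 0.38 MHz.
94.06 MHz mod fs = 41.68 MHz.
41.68 MHz > fs/2 = 26.19 MHz, folds to fs − 41.68 MHz = 10.7 MHz.
6.34 MHz ≤ fs/2 = 26.19 MHz, passes unchanged.
46.04 MHz > fs/2 = 26.19 MHz, folds to fs − 46.04 MHz = 6.34 MHz.
211.14 MHz mod fs = 1.62 MHz.
1.62 MHz ≤ fs/2 = 26.19 MHz, appears at 1.62 MHz.
Distinct values: {0.38 MHz, 1.62 MHz, 6.34 MHz, 10.7 MHz}.

0.38 MHz, 1.62 MHz, 6.34 MHz, 10.7 MHz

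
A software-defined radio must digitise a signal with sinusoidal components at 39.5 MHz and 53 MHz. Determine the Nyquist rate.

Highest-frequency component: 53 MHz.
Nyquist rate = 2 × 53 MHz = 106 MHz.

106 MHz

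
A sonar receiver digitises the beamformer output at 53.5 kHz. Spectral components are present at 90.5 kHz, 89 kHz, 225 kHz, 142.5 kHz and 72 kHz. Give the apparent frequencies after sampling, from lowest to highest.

11 kHz, 16.5 kHz, 18 kHz, 18.5 kHz

fs/2 = 26.75 kHz.
90.5 kHz mod fs = 37 kHz.
37 kHz > fs/2 = 26.75 kHz, folds to fs − 37 kHz = 16.5 kHz.
89 kHz mod fs = 35.5 kHz.
35.5 kHz > fs/2 = 26.75 kHz, folds to fs − 35.5 kHz = 18 kHz.
225 kHz mod fs = 11 kHz.
11 kHz ≤ fs/2 = 26.75 kHz, appears at 11 kHz.
142.5 kHz mod fs = 35.5 kHz.
35.5 kHz > fs/2 = 26.75 kHz, folds to fs − 35.5 kHz = 18 kHz.
72 kHz mod fs = 18.5 kHz.
18.5 kHz ≤ fs/2 = 26.75 kHz, appears at 18.5 kHz.
Distinct values: {11 kHz, 16.5 kHz, 18 kHz, 18.5 kHz}.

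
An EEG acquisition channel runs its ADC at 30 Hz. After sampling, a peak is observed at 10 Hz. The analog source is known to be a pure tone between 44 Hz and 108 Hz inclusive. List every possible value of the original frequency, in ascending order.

50 Hz, 70 Hz, 80 Hz, 100 Hz

Frequencies that alias to 10 Hz are k·fs ± 10 Hz for integer k ≥ 0.
k=0: 10 Hz.
k=1: 20 Hz, 40 Hz.
k=2: 50 Hz, 70 Hz.
k=3: 80 Hz, 100 Hz.
k=4: 110 Hz, 130 Hz.
Within [44 Hz, 108 Hz]: 50 Hz, 70 Hz, 80 Hz, 100 Hz.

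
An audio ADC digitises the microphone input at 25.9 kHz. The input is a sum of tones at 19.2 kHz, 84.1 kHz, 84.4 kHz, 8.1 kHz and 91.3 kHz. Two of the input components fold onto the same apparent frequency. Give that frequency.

6.7 kHz

fs/2 = 12.95 kHz.
19.2 kHz > fs/2 = 12.95 kHz, folds to fs − 19.2 kHz = 6.7 kHz.
84.1 kHz mod fs = 6.4 kHz.
6.4 kHz ≤ fs/2 = 12.95 kHz, appears at 6.4 kHz.
84.4 kHz mod fs = 6.7 kHz.
6.7 kHz ≤ fs/2 = 12.95 kHz, appears at 6.7 kHz.
8.1 kHz ≤ fs/2 = 12.95 kHz, passes unchanged.
91.3 kHz mod fs = 13.6 kHz.
13.6 kHz > fs/2 = 12.95 kHz, folds to fs − 13.6 kHz = 12.3 kHz.
19.2 kHz and 84.4 kHz both map to 6.7 kHz.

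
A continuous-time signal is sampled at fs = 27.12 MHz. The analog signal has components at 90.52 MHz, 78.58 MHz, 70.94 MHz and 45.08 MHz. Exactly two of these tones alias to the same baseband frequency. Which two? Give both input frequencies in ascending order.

45.08 MHz, 90.52 MHz

fs/2 = 13.56 MHz.
90.52 MHz mod fs = 9.16 MHz.
9.16 MHz ≤ fs/2 = 13.56 MHz, appears at 9.16 MHz.
78.58 MHz mod fs = 24.34 MHz.
24.34 MHz > fs/2 = 13.56 MHz, folds to fs − 24.34 MHz = 2.78 MHz.
70.94 MHz mod fs = 16.7 MHz.
16.7 MHz > fs/2 = 13.56 MHz, folds to fs − 16.7 MHz = 10.42 MHz.
45.08 MHz mod fs = 17.96 MHz.
17.96 MHz > fs/2 = 13.56 MHz, folds to fs − 17.96 MHz = 9.16 MHz.
45.08 MHz and 90.52 MHz both map to 9.16 MHz.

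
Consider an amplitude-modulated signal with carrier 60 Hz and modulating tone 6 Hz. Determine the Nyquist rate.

AM sidebands sit at fc ± fm = 54 Hz and 66 Hz.
Highest-frequency component: 66 Hz.
Nyquist rate = 2 × 66 Hz = 132 Hz.

132 Hz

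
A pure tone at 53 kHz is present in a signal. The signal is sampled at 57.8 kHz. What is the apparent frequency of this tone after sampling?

4.8 kHz

53 kHz > fs/2 = 28.9 kHz, folds to fs − 53 kHz = 4.8 kHz.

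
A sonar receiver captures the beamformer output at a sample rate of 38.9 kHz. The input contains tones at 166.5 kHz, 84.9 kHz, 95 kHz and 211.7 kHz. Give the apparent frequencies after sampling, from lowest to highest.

7.1 kHz, 10.9 kHz, 17.2 kHz

fs/2 = 19.45 kHz.
166.5 kHz mod fs = 10.9 kHz.
10.9 kHz ≤ fs/2 = 19.45 kHz, appears at 10.9 kHz.
84.9 kHz mod fs = 7.1 kHz.
7.1 kHz ≤ fs/2 = 19.45 kHz, appears at 7.1 kHz.
95 kHz mod fs = 17.2 kHz.
17.2 kHz ≤ fs/2 = 19.45 kHz, appears at 17.2 kHz.
211.7 kHz mod fs = 17.2 kHz.
17.2 kHz ≤ fs/2 = 19.45 kHz, appears at 17.2 kHz.
Distinct values: {7.1 kHz, 10.9 kHz, 17.2 kHz}.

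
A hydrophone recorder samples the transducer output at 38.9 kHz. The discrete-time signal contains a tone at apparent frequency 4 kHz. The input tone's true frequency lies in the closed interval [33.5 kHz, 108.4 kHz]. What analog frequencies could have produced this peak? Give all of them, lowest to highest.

Frequencies that alias to 4 kHz are k·fs ± 4 kHz for integer k ≥ 0.
k=0: 4 kHz.
k=1: 34.9 kHz, 42.9 kHz.
k=2: 73.8 kHz, 81.8 kHz.
k=3: 112.7 kHz, 120.7 kHz.
Within [33.5 kHz, 108.4 kHz]: 34.9 kHz, 42.9 kHz, 73.8 kHz, 81.8 kHz.

34.9 kHz, 42.9 kHz, 73.8 kHz, 81.8 kHz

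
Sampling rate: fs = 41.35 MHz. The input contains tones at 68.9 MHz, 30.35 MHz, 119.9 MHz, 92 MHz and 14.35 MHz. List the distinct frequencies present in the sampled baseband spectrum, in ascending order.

4.15 MHz, 9.3 MHz, 11 MHz, 13.8 MHz, 14.35 MHz

fs/2 = 20.675 MHz.
68.9 MHz mod fs = 27.55 MHz.
27.55 MHz > fs/2 = 20.675 MHz, folds to fs − 27.55 MHz = 13.8 MHz.
30.35 MHz > fs/2 = 20.675 MHz, folds to fs − 30.35 MHz = 11 MHz.
119.9 MHz mod fs = 37.2 MHz.
37.2 MHz > fs/2 = 20.675 MHz, folds to fs − 37.2 MHz = 4.15 MHz.
92 MHz mod fs = 9.3 MHz.
9.3 MHz ≤ fs/2 = 20.675 MHz, appears at 9.3 MHz.
14.35 MHz ≤ fs/2 = 20.675 MHz, passes unchanged.
Distinct values: {4.15 MHz, 9.3 MHz, 11 MHz, 13.8 MHz, 14.35 MHz}.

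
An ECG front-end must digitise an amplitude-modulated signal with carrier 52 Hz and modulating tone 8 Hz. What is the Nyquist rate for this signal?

120 Hz

AM sidebands sit at fc ± fm = 44 Hz and 60 Hz.
Highest-frequency component: 60 Hz.
Nyquist rate = 2 × 60 Hz = 120 Hz.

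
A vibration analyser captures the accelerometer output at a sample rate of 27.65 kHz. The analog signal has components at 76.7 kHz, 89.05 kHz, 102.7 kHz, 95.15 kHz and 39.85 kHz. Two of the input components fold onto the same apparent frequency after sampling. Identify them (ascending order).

39.85 kHz, 95.15 kHz

fs/2 = 13.825 kHz.
76.7 kHz mod fs = 21.4 kHz.
21.4 kHz > fs/2 = 13.825 kHz, folds to fs − 21.4 kHz = 6.25 kHz.
89.05 kHz mod fs = 6.1 kHz.
6.1 kHz ≤ fs/2 = 13.825 kHz, appears at 6.1 kHz.
102.7 kHz mod fs = 19.75 kHz.
19.75 kHz > fs/2 = 13.825 kHz, folds to fs − 19.75 kHz = 7.9 kHz.
95.15 kHz mod fs = 12.2 kHz.
12.2 kHz ≤ fs/2 = 13.825 kHz, appears at 12.2 kHz.
39.85 kHz mod fs = 12.2 kHz.
12.2 kHz ≤ fs/2 = 13.825 kHz, appears at 12.2 kHz.
39.85 kHz and 95.15 kHz both map to 12.2 kHz.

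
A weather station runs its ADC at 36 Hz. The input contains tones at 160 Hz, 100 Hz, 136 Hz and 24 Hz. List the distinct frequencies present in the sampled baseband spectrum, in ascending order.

8 Hz, 12 Hz, 16 Hz

fs/2 = 18 Hz.
160 Hz mod fs = 16 Hz.
16 Hz ≤ fs/2 = 18 Hz, appears at 16 Hz.
100 Hz mod fs = 28 Hz.
28 Hz > fs/2 = 18 Hz, folds to fs − 28 Hz = 8 Hz.
136 Hz mod fs = 28 Hz.
28 Hz > fs/2 = 18 Hz, folds to fs − 28 Hz = 8 Hz.
24 Hz > fs/2 = 18 Hz, folds to fs − 24 Hz = 12 Hz.
Distinct values: {8 Hz, 12 Hz, 16 Hz}.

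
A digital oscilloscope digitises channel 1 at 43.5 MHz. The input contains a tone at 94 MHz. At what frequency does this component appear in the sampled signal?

7 MHz

94 MHz mod fs = 7 MHz.
7 MHz ≤ fs/2 = 21.75 MHz, appears at 7 MHz.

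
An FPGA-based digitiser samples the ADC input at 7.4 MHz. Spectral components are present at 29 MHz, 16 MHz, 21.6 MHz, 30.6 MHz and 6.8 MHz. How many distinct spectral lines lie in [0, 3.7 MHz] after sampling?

fs/2 = 3.7 MHz.
29 MHz mod fs = 6.8 MHz.
6.8 MHz > fs/2 = 3.7 MHz, folds to fs − 6.8 MHz = 0.6 MHz.
16 MHz mod fs = 1.2 MHz.
1.2 MHz ≤ fs/2 = 3.7 MHz, appears at 1.2 MHz.
21.6 MHz mod fs = 6.8 MHz.
6.8 MHz > fs/2 = 3.7 MHz, folds to fs − 6.8 MHz = 0.6 MHz.
30.6 MHz mod fs = 1 MHz.
1 MHz ≤ fs/2 = 3.7 MHz, appears at 1 MHz.
6.8 MHz > fs/2 = 3.7 MHz, folds to fs − 6.8 MHz = 0.6 MHz.
Distinct values: {0.6 MHz, 1 MHz, 1.2 MHz} → 3.

3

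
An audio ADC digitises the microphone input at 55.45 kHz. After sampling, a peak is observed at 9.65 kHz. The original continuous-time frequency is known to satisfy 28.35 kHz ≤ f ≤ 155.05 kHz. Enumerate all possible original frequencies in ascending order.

45.8 kHz, 65.1 kHz, 101.25 kHz, 120.55 kHz

Frequencies that alias to 9.65 kHz are k·fs ± 9.65 kHz for integer k ≥ 0.
k=0: 9.65 kHz.
k=1: 45.8 kHz, 65.1 kHz.
k=2: 101.25 kHz, 120.55 kHz.
k=3: 156.7 kHz, 176 kHz.
Within [28.35 kHz, 155.05 kHz]: 45.8 kHz, 65.1 kHz, 101.25 kHz, 120.55 kHz.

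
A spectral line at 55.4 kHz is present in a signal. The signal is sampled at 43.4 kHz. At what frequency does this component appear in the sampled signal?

55.4 kHz mod fs = 12 kHz.
12 kHz ≤ fs/2 = 21.7 kHz, appears at 12 kHz.

12 kHz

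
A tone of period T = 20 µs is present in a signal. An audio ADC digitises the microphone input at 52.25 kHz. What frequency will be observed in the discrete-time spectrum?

2.25 kHz

T = 20 µs → f = 1/T = 50 kHz.
50 kHz > fs/2 = 26.125 kHz, folds to fs − 50 kHz = 2.25 kHz.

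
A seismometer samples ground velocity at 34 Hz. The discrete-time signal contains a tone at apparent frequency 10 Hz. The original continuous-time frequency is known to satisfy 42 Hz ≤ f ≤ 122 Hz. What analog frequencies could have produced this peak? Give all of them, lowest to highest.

44 Hz, 58 Hz, 78 Hz, 92 Hz, 112 Hz

Frequencies that alias to 10 Hz are k·fs ± 10 Hz for integer k ≥ 0.
k=0: 10 Hz.
k=1: 24 Hz, 44 Hz.
k=2: 58 Hz, 78 Hz.
k=3: 92 Hz, 112 Hz.
k=4: 126 Hz, 146 Hz.
Within [42 Hz, 122 Hz]: 44 Hz, 58 Hz, 78 Hz, 92 Hz, 112 Hz.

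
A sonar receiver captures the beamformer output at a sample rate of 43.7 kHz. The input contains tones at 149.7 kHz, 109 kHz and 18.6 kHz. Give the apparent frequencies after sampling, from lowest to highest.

18.6 kHz, 21.6 kHz

fs/2 = 21.85 kHz.
149.7 kHz mod fs = 18.6 kHz.
18.6 kHz ≤ fs/2 = 21.85 kHz, appears at 18.6 kHz.
109 kHz mod fs = 21.6 kHz.
21.6 kHz ≤ fs/2 = 21.85 kHz, appears at 21.6 kHz.
18.6 kHz ≤ fs/2 = 21.85 kHz, passes unchanged.
Distinct values: {18.6 kHz, 21.6 kHz}.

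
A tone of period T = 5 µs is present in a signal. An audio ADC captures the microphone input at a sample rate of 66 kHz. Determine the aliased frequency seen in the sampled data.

2 kHz

T = 5 µs → f = 1/T = 200 kHz.
200 kHz mod fs = 2 kHz.
2 kHz ≤ fs/2 = 33 kHz, appears at 2 kHz.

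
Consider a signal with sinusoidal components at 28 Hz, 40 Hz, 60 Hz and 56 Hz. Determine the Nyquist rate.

120 Hz

Highest-frequency component: 60 Hz.
Nyquist rate = 2 × 60 Hz = 120 Hz.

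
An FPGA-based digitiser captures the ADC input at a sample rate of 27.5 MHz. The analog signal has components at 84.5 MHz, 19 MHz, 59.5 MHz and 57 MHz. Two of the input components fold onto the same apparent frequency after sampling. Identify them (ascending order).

57 MHz, 84.5 MHz

fs/2 = 13.75 MHz.
84.5 MHz mod fs = 2 MHz.
2 MHz ≤ fs/2 = 13.75 MHz, appears at 2 MHz.
19 MHz > fs/2 = 13.75 MHz, folds to fs − 19 MHz = 8.5 MHz.
59.5 MHz mod fs = 4.5 MHz.
4.5 MHz ≤ fs/2 = 13.75 MHz, appears at 4.5 MHz.
57 MHz mod fs = 2 MHz.
2 MHz ≤ fs/2 = 13.75 MHz, appears at 2 MHz.
57 MHz and 84.5 MHz both map to 2 MHz.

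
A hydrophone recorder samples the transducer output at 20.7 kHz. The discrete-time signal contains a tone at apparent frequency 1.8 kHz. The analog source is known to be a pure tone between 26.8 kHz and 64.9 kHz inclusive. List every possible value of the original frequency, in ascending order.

39.6 kHz, 43.2 kHz, 60.3 kHz, 63.9 kHz

Frequencies that alias to 1.8 kHz are k·fs ± 1.8 kHz for integer k ≥ 0.
k=0: 1.8 kHz.
k=1: 18.9 kHz, 22.5 kHz.
k=2: 39.6 kHz, 43.2 kHz.
k=3: 60.3 kHz, 63.9 kHz.
k=4: 81 kHz, 84.6 kHz.
Within [26.8 kHz, 64.9 kHz]: 39.6 kHz, 43.2 kHz, 60.3 kHz, 63.9 kHz.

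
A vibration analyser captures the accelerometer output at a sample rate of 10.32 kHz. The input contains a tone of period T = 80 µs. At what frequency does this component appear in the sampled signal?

T = 80 µs → f = 1/T = 12.5 kHz.
12.5 kHz mod fs = 2.18 kHz.
2.18 kHz ≤ fs/2 = 5.16 kHz, appears at 2.18 kHz.

2.18 kHz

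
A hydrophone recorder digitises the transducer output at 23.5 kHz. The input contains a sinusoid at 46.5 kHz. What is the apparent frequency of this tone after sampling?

46.5 kHz mod fs = 23 kHz.
23 kHz > fs/2 = 11.75 kHz, folds to fs − 23 kHz = 0.5 kHz.

0.5 kHz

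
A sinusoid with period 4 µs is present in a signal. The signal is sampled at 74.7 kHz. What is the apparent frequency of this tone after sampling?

T = 4 µs → f = 1/T = 250 kHz.
250 kHz mod fs = 25.9 kHz.
25.9 kHz ≤ fs/2 = 37.35 kHz, appears at 25.9 kHz.

25.9 kHz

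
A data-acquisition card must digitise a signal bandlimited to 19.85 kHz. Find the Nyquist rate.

Nyquist rate = 2 × 19.85 kHz = 39.7 kHz.

39.7 kHz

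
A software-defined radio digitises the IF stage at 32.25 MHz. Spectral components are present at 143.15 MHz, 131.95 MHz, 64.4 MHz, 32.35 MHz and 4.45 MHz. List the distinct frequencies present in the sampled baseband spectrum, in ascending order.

0.1 MHz, 2.95 MHz, 4.45 MHz, 14.15 MHz

fs/2 = 16.125 MHz.
143.15 MHz mod fs = 14.15 MHz.
14.15 MHz ≤ fs/2 = 16.125 MHz, appears at 14.15 MHz.
131.95 MHz mod fs = 2.95 MHz.
2.95 MHz ≤ fs/2 = 16.125 MHz, appears at 2.95 MHz.
64.4 MHz mod fs = 32.15 MHz.
32.15 MHz > fs/2 = 16.125 MHz, folds to fs − 32.15 MHz = 0.1 MHz.
32.35 MHz mod fs = 0.1 MHz.
0.1 MHz ≤ fs/2 = 16.125 MHz, appears at 0.1 MHz.
4.45 MHz ≤ fs/2 = 16.125 MHz, passes unchanged.
Distinct values: {0.1 MHz, 2.95 MHz, 4.45 MHz, 14.15 MHz}.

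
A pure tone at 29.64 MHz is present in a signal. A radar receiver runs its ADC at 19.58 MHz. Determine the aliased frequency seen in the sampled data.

29.64 MHz mod fs = 10.06 MHz.
10.06 MHz > fs/2 = 9.79 MHz, folds to fs − 10.06 MHz = 9.52 MHz.

9.52 MHz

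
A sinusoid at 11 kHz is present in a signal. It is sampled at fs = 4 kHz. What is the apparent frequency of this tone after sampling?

1 kHz

11 kHz mod fs = 3 kHz.
3 kHz > fs/2 = 2 kHz, folds to fs − 3 kHz = 1 kHz.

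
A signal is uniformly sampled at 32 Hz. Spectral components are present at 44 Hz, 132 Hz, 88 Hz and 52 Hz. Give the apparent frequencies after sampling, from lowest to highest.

4 Hz, 8 Hz, 12 Hz

fs/2 = 16 Hz.
44 Hz mod fs = 12 Hz.
12 Hz ≤ fs/2 = 16 Hz, appears at 12 Hz.
132 Hz mod fs = 4 Hz.
4 Hz ≤ fs/2 = 16 Hz, appears at 4 Hz.
88 Hz mod fs = 24 Hz.
24 Hz > fs/2 = 16 Hz, folds to fs − 24 Hz = 8 Hz.
52 Hz mod fs = 20 Hz.
20 Hz > fs/2 = 16 Hz, folds to fs − 20 Hz = 12 Hz.
Distinct values: {4 Hz, 8 Hz, 12 Hz}.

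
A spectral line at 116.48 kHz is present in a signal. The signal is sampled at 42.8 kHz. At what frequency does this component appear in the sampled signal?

116.48 kHz mod fs = 30.88 kHz.
30.88 kHz > fs/2 = 21.4 kHz, folds to fs − 30.88 kHz = 11.92 kHz.

11.92 kHz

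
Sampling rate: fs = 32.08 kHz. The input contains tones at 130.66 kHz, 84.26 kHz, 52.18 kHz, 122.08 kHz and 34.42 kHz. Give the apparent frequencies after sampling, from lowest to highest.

fs/2 = 16.04 kHz.
130.66 kHz mod fs = 2.34 kHz.
2.34 kHz ≤ fs/2 = 16.04 kHz, appears at 2.34 kHz.
84.26 kHz mod fs = 20.1 kHz.
20.1 kHz > fs/2 = 16.04 kHz, folds to fs − 20.1 kHz = 11.98 kHz.
52.18 kHz mod fs = 20.1 kHz.
20.1 kHz > fs/2 = 16.04 kHz, folds to fs − 20.1 kHz = 11.98 kHz.
122.08 kHz mod fs = 25.84 kHz.
25.84 kHz > fs/2 = 16.04 kHz, folds to fs − 25.84 kHz = 6.24 kHz.
34.42 kHz mod fs = 2.34 kHz.
2.34 kHz ≤ fs/2 = 16.04 kHz, appears at 2.34 kHz.
Distinct values: {2.34 kHz, 6.24 kHz, 11.98 kHz}.

2.34 kHz, 6.24 kHz, 11.98 kHz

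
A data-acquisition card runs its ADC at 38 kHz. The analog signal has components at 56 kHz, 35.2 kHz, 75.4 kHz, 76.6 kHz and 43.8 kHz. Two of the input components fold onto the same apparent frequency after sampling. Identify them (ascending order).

fs/2 = 19 kHz.
56 kHz mod fs = 18 kHz.
18 kHz ≤ fs/2 = 19 kHz, appears at 18 kHz.
35.2 kHz > fs/2 = 19 kHz, folds to fs − 35.2 kHz = 2.8 kHz.
75.4 kHz mod fs = 37.4 kHz.
37.4 kHz > fs/2 = 19 kHz, folds to fs − 37.4 kHz = 0.6 kHz.
76.6 kHz mod fs = 0.6 kHz.
0.6 kHz ≤ fs/2 = 19 kHz, appears at 0.6 kHz.
43.8 kHz mod fs = 5.8 kHz.
5.8 kHz ≤ fs/2 = 19 kHz, appears at 5.8 kHz.
75.4 kHz and 76.6 kHz both map to 0.6 kHz.

75.4 kHz, 76.6 kHz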